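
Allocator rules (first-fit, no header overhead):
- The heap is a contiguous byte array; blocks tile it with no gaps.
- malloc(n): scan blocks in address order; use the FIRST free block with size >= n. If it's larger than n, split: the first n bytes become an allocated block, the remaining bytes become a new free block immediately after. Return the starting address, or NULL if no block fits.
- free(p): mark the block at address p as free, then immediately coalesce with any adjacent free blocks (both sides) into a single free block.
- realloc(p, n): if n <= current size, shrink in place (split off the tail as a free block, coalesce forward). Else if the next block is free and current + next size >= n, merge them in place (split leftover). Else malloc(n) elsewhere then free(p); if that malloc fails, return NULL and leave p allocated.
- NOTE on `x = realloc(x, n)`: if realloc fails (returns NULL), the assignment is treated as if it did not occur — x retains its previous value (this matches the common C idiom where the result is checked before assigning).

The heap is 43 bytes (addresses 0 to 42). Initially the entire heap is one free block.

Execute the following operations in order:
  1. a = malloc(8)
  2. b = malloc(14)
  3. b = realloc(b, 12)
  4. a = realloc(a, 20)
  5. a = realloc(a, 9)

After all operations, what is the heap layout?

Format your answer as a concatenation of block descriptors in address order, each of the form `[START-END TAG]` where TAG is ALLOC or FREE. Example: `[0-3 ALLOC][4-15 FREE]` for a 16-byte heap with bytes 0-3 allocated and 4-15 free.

Answer: [0-7 FREE][8-19 ALLOC][20-28 ALLOC][29-42 FREE]

Derivation:
Op 1: a = malloc(8) -> a = 0; heap: [0-7 ALLOC][8-42 FREE]
Op 2: b = malloc(14) -> b = 8; heap: [0-7 ALLOC][8-21 ALLOC][22-42 FREE]
Op 3: b = realloc(b, 12) -> b = 8; heap: [0-7 ALLOC][8-19 ALLOC][20-42 FREE]
Op 4: a = realloc(a, 20) -> a = 20; heap: [0-7 FREE][8-19 ALLOC][20-39 ALLOC][40-42 FREE]
Op 5: a = realloc(a, 9) -> a = 20; heap: [0-7 FREE][8-19 ALLOC][20-28 ALLOC][29-42 FREE]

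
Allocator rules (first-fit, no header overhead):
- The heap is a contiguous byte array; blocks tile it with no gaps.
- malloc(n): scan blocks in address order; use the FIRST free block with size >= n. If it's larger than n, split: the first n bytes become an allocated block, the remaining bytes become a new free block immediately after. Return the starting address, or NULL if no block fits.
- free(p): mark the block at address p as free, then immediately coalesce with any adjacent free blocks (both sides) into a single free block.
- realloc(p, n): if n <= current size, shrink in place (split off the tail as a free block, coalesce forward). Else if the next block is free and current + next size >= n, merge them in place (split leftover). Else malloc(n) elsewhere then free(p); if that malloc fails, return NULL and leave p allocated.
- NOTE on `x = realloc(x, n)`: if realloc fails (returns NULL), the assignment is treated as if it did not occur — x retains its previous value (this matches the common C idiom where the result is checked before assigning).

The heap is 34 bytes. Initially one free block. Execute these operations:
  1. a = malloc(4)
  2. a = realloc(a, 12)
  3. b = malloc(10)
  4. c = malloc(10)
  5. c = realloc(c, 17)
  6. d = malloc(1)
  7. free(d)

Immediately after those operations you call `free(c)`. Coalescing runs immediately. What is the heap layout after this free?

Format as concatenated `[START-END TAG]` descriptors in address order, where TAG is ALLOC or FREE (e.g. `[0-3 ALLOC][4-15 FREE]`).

Answer: [0-11 ALLOC][12-21 ALLOC][22-33 FREE]

Derivation:
Op 1: a = malloc(4) -> a = 0; heap: [0-3 ALLOC][4-33 FREE]
Op 2: a = realloc(a, 12) -> a = 0; heap: [0-11 ALLOC][12-33 FREE]
Op 3: b = malloc(10) -> b = 12; heap: [0-11 ALLOC][12-21 ALLOC][22-33 FREE]
Op 4: c = malloc(10) -> c = 22; heap: [0-11 ALLOC][12-21 ALLOC][22-31 ALLOC][32-33 FREE]
Op 5: c = realloc(c, 17) -> NULL (c unchanged); heap: [0-11 ALLOC][12-21 ALLOC][22-31 ALLOC][32-33 FREE]
Op 6: d = malloc(1) -> d = 32; heap: [0-11 ALLOC][12-21 ALLOC][22-31 ALLOC][32-32 ALLOC][33-33 FREE]
Op 7: free(d) -> (freed d); heap: [0-11 ALLOC][12-21 ALLOC][22-31 ALLOC][32-33 FREE]
free(c): c = 22 -> block [22-31 ALLOC]; mark free, coalesce with adjacent free neighbors -> [0-11 ALLOC][12-21 ALLOC][22-33 FREE]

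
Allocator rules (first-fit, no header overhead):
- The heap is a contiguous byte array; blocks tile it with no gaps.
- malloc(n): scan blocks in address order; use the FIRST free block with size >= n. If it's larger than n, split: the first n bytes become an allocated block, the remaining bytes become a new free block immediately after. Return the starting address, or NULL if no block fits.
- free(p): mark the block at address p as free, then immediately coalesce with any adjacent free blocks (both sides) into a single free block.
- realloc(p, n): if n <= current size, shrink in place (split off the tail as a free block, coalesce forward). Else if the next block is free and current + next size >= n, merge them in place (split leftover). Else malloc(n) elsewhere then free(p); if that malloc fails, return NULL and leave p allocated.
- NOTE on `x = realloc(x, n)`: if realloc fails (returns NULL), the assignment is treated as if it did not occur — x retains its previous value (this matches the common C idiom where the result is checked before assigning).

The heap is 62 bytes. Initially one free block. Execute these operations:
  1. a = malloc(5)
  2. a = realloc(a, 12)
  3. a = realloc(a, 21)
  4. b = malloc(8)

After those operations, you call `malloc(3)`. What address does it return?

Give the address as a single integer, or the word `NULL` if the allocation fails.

Answer: 29

Derivation:
Op 1: a = malloc(5) -> a = 0; heap: [0-4 ALLOC][5-61 FREE]
Op 2: a = realloc(a, 12) -> a = 0; heap: [0-11 ALLOC][12-61 FREE]
Op 3: a = realloc(a, 21) -> a = 0; heap: [0-20 ALLOC][21-61 FREE]
Op 4: b = malloc(8) -> b = 21; heap: [0-20 ALLOC][21-28 ALLOC][29-61 FREE]
malloc(3): first-fit scan over [0-20 ALLOC][21-28 ALLOC][29-61 FREE] -> 29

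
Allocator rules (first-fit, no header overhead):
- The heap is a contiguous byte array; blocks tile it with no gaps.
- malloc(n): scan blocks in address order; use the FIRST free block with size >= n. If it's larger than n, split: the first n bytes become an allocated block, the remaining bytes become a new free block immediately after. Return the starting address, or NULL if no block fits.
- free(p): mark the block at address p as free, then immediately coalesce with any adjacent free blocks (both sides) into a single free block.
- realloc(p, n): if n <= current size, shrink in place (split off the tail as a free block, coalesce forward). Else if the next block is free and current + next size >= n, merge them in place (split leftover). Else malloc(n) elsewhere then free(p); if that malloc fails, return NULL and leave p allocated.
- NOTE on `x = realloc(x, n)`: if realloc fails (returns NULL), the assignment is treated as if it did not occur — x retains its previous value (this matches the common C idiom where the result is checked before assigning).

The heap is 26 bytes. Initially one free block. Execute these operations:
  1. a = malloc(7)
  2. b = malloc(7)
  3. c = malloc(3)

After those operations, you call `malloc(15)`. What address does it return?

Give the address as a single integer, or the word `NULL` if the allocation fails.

Answer: NULL

Derivation:
Op 1: a = malloc(7) -> a = 0; heap: [0-6 ALLOC][7-25 FREE]
Op 2: b = malloc(7) -> b = 7; heap: [0-6 ALLOC][7-13 ALLOC][14-25 FREE]
Op 3: c = malloc(3) -> c = 14; heap: [0-6 ALLOC][7-13 ALLOC][14-16 ALLOC][17-25 FREE]
malloc(15): first-fit scan over [0-6 ALLOC][7-13 ALLOC][14-16 ALLOC][17-25 FREE] -> NULL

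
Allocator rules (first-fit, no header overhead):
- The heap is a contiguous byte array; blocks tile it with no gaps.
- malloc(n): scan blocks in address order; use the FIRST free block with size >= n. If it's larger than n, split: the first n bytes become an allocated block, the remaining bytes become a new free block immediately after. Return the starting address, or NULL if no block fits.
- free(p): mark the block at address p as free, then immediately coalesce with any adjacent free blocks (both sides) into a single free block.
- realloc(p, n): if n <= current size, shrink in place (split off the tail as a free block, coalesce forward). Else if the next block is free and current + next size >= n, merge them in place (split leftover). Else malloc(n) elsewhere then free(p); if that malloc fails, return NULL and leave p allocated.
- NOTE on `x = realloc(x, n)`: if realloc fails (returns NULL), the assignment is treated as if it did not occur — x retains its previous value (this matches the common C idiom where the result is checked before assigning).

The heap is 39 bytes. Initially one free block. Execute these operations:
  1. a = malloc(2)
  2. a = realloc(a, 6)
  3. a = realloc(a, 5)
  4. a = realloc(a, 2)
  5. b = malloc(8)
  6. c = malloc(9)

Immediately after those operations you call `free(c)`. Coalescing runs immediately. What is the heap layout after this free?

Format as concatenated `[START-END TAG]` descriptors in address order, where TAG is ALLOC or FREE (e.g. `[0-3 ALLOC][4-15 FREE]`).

Op 1: a = malloc(2) -> a = 0; heap: [0-1 ALLOC][2-38 FREE]
Op 2: a = realloc(a, 6) -> a = 0; heap: [0-5 ALLOC][6-38 FREE]
Op 3: a = realloc(a, 5) -> a = 0; heap: [0-4 ALLOC][5-38 FREE]
Op 4: a = realloc(a, 2) -> a = 0; heap: [0-1 ALLOC][2-38 FREE]
Op 5: b = malloc(8) -> b = 2; heap: [0-1 ALLOC][2-9 ALLOC][10-38 FREE]
Op 6: c = malloc(9) -> c = 10; heap: [0-1 ALLOC][2-9 ALLOC][10-18 ALLOC][19-38 FREE]
free(c): c = 10 -> block [10-18 ALLOC]; mark free, coalesce with adjacent free neighbors -> [0-1 ALLOC][2-9 ALLOC][10-38 FREE]

Answer: [0-1 ALLOC][2-9 ALLOC][10-38 FREE]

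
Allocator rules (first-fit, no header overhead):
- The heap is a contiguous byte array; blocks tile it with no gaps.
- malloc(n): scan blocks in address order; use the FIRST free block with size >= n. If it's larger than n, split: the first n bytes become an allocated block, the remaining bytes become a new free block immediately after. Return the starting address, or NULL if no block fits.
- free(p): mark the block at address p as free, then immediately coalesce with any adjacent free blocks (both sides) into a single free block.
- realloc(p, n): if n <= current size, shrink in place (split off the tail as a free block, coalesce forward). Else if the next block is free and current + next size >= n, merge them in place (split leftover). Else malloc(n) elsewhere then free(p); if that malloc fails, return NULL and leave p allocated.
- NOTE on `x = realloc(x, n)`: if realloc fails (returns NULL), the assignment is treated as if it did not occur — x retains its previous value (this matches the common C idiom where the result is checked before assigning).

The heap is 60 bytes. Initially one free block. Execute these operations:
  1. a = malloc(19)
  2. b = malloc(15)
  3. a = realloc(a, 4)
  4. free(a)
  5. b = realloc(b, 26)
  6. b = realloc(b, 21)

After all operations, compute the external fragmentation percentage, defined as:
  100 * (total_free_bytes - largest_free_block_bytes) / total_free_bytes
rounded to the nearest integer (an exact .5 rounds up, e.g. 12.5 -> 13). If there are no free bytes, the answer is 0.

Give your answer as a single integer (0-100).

Op 1: a = malloc(19) -> a = 0; heap: [0-18 ALLOC][19-59 FREE]
Op 2: b = malloc(15) -> b = 19; heap: [0-18 ALLOC][19-33 ALLOC][34-59 FREE]
Op 3: a = realloc(a, 4) -> a = 0; heap: [0-3 ALLOC][4-18 FREE][19-33 ALLOC][34-59 FREE]
Op 4: free(a) -> (freed a); heap: [0-18 FREE][19-33 ALLOC][34-59 FREE]
Op 5: b = realloc(b, 26) -> b = 19; heap: [0-18 FREE][19-44 ALLOC][45-59 FREE]
Op 6: b = realloc(b, 21) -> b = 19; heap: [0-18 FREE][19-39 ALLOC][40-59 FREE]
Free blocks: [19 20] total_free=39 largest=20 -> 100*(39-20)/39 = 1900/39 ≈ 48.718 -> rounds to 49

Answer: 49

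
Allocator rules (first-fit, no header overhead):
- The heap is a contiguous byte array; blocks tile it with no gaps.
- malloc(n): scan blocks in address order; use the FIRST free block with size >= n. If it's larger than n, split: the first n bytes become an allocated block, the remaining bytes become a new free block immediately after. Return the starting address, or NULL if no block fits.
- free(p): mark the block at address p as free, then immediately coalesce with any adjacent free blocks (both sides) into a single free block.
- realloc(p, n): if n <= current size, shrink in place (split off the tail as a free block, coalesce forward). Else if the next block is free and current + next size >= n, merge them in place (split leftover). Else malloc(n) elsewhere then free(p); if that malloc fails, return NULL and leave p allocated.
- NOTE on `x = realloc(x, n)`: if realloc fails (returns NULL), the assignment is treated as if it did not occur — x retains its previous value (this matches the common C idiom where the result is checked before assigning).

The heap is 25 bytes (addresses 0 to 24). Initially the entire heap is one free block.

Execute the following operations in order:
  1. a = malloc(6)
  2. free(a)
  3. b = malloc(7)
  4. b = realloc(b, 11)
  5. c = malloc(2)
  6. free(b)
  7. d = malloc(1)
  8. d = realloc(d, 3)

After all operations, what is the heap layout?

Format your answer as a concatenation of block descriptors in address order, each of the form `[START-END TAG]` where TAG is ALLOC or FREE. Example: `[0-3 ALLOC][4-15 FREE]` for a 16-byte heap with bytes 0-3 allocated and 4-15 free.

Answer: [0-2 ALLOC][3-10 FREE][11-12 ALLOC][13-24 FREE]

Derivation:
Op 1: a = malloc(6) -> a = 0; heap: [0-5 ALLOC][6-24 FREE]
Op 2: free(a) -> (freed a); heap: [0-24 FREE]
Op 3: b = malloc(7) -> b = 0; heap: [0-6 ALLOC][7-24 FREE]
Op 4: b = realloc(b, 11) -> b = 0; heap: [0-10 ALLOC][11-24 FREE]
Op 5: c = malloc(2) -> c = 11; heap: [0-10 ALLOC][11-12 ALLOC][13-24 FREE]
Op 6: free(b) -> (freed b); heap: [0-10 FREE][11-12 ALLOC][13-24 FREE]
Op 7: d = malloc(1) -> d = 0; heap: [0-0 ALLOC][1-10 FREE][11-12 ALLOC][13-24 FREE]
Op 8: d = realloc(d, 3) -> d = 0; heap: [0-2 ALLOC][3-10 FREE][11-12 ALLOC][13-24 FREE]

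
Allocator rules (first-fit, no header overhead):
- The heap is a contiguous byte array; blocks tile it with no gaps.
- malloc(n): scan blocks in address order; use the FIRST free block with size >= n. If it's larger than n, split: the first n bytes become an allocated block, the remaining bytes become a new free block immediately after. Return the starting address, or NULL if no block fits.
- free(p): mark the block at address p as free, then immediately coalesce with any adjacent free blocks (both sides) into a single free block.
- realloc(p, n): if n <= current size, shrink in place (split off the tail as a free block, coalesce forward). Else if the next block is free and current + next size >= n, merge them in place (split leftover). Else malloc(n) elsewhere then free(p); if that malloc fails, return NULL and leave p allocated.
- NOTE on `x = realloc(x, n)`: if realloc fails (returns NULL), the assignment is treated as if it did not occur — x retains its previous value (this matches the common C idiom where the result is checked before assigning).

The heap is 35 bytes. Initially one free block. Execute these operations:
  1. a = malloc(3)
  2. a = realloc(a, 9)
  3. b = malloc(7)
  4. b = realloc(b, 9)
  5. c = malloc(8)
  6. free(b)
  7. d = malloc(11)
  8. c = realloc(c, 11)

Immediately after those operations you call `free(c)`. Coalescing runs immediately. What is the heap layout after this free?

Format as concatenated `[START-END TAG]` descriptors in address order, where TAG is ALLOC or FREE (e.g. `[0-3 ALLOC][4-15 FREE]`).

Op 1: a = malloc(3) -> a = 0; heap: [0-2 ALLOC][3-34 FREE]
Op 2: a = realloc(a, 9) -> a = 0; heap: [0-8 ALLOC][9-34 FREE]
Op 3: b = malloc(7) -> b = 9; heap: [0-8 ALLOC][9-15 ALLOC][16-34 FREE]
Op 4: b = realloc(b, 9) -> b = 9; heap: [0-8 ALLOC][9-17 ALLOC][18-34 FREE]
Op 5: c = malloc(8) -> c = 18; heap: [0-8 ALLOC][9-17 ALLOC][18-25 ALLOC][26-34 FREE]
Op 6: free(b) -> (freed b); heap: [0-8 ALLOC][9-17 FREE][18-25 ALLOC][26-34 FREE]
Op 7: d = malloc(11) -> d = NULL; heap: [0-8 ALLOC][9-17 FREE][18-25 ALLOC][26-34 FREE]
Op 8: c = realloc(c, 11) -> c = 18; heap: [0-8 ALLOC][9-17 FREE][18-28 ALLOC][29-34 FREE]
free(c): c = 18 -> block [18-28 ALLOC]; mark free, coalesce with adjacent free neighbors -> [0-8 ALLOC][9-34 FREE]

Answer: [0-8 ALLOC][9-34 FREE]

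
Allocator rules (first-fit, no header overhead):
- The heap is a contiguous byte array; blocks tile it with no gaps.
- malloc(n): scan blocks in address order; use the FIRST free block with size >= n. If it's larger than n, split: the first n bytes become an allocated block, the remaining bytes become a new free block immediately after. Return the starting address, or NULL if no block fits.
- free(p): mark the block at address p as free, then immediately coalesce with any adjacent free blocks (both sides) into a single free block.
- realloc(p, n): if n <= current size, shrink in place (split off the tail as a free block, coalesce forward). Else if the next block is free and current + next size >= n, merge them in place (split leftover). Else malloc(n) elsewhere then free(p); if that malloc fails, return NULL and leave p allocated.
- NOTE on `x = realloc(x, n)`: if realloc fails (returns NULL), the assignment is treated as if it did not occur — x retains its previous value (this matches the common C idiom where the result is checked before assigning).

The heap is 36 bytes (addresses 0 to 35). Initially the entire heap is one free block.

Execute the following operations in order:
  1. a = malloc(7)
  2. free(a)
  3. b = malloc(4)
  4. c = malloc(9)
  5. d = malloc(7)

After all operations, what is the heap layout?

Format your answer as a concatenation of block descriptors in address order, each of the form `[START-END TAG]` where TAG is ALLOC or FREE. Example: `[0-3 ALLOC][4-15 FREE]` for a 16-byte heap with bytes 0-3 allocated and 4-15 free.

Op 1: a = malloc(7) -> a = 0; heap: [0-6 ALLOC][7-35 FREE]
Op 2: free(a) -> (freed a); heap: [0-35 FREE]
Op 3: b = malloc(4) -> b = 0; heap: [0-3 ALLOC][4-35 FREE]
Op 4: c = malloc(9) -> c = 4; heap: [0-3 ALLOC][4-12 ALLOC][13-35 FREE]
Op 5: d = malloc(7) -> d = 13; heap: [0-3 ALLOC][4-12 ALLOC][13-19 ALLOC][20-35 FREE]

Answer: [0-3 ALLOC][4-12 ALLOC][13-19 ALLOC][20-35 FREE]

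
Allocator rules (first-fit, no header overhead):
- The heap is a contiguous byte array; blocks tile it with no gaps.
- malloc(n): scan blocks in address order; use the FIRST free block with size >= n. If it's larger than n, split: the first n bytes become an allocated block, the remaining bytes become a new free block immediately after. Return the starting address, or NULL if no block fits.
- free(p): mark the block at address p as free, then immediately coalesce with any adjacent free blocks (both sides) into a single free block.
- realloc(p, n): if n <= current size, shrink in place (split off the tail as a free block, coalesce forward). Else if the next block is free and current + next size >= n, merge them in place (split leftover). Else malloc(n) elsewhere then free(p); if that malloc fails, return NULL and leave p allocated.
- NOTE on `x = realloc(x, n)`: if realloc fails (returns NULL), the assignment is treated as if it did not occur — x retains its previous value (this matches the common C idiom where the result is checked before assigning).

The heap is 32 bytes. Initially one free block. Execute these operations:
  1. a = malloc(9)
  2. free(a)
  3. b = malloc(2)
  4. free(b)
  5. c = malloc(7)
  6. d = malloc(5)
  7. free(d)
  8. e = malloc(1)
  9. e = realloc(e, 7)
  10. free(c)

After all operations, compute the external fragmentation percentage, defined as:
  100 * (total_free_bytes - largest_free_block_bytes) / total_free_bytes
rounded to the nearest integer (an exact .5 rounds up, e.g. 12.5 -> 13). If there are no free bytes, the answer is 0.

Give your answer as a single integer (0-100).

Answer: 28

Derivation:
Op 1: a = malloc(9) -> a = 0; heap: [0-8 ALLOC][9-31 FREE]
Op 2: free(a) -> (freed a); heap: [0-31 FREE]
Op 3: b = malloc(2) -> b = 0; heap: [0-1 ALLOC][2-31 FREE]
Op 4: free(b) -> (freed b); heap: [0-31 FREE]
Op 5: c = malloc(7) -> c = 0; heap: [0-6 ALLOC][7-31 FREE]
Op 6: d = malloc(5) -> d = 7; heap: [0-6 ALLOC][7-11 ALLOC][12-31 FREE]
Op 7: free(d) -> (freed d); heap: [0-6 ALLOC][7-31 FREE]
Op 8: e = malloc(1) -> e = 7; heap: [0-6 ALLOC][7-7 ALLOC][8-31 FREE]
Op 9: e = realloc(e, 7) -> e = 7; heap: [0-6 ALLOC][7-13 ALLOC][14-31 FREE]
Op 10: free(c) -> (freed c); heap: [0-6 FREE][7-13 ALLOC][14-31 FREE]
Free blocks: [7 18] total_free=25 largest=18 -> 100*(25-18)/25 = 700/25 = 28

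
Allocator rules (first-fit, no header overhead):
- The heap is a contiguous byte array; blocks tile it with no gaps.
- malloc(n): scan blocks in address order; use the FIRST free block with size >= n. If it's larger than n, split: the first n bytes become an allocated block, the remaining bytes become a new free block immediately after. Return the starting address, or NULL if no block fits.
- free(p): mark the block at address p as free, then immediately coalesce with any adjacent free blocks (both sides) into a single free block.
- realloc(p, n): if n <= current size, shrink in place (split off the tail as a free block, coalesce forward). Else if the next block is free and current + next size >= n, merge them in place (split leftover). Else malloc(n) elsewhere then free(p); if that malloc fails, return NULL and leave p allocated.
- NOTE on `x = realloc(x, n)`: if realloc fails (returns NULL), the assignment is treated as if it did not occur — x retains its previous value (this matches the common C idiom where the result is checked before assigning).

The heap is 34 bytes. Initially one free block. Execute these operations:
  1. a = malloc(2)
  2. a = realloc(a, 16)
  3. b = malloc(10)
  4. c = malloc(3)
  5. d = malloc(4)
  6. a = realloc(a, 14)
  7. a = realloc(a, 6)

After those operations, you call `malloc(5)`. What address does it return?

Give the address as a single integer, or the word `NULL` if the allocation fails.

Op 1: a = malloc(2) -> a = 0; heap: [0-1 ALLOC][2-33 FREE]
Op 2: a = realloc(a, 16) -> a = 0; heap: [0-15 ALLOC][16-33 FREE]
Op 3: b = malloc(10) -> b = 16; heap: [0-15 ALLOC][16-25 ALLOC][26-33 FREE]
Op 4: c = malloc(3) -> c = 26; heap: [0-15 ALLOC][16-25 ALLOC][26-28 ALLOC][29-33 FREE]
Op 5: d = malloc(4) -> d = 29; heap: [0-15 ALLOC][16-25 ALLOC][26-28 ALLOC][29-32 ALLOC][33-33 FREE]
Op 6: a = realloc(a, 14) -> a = 0; heap: [0-13 ALLOC][14-15 FREE][16-25 ALLOC][26-28 ALLOC][29-32 ALLOC][33-33 FREE]
Op 7: a = realloc(a, 6) -> a = 0; heap: [0-5 ALLOC][6-15 FREE][16-25 ALLOC][26-28 ALLOC][29-32 ALLOC][33-33 FREE]
malloc(5): first-fit scan over [0-5 ALLOC][6-15 FREE][16-25 ALLOC][26-28 ALLOC][29-32 ALLOC][33-33 FREE] -> 6

Answer: 6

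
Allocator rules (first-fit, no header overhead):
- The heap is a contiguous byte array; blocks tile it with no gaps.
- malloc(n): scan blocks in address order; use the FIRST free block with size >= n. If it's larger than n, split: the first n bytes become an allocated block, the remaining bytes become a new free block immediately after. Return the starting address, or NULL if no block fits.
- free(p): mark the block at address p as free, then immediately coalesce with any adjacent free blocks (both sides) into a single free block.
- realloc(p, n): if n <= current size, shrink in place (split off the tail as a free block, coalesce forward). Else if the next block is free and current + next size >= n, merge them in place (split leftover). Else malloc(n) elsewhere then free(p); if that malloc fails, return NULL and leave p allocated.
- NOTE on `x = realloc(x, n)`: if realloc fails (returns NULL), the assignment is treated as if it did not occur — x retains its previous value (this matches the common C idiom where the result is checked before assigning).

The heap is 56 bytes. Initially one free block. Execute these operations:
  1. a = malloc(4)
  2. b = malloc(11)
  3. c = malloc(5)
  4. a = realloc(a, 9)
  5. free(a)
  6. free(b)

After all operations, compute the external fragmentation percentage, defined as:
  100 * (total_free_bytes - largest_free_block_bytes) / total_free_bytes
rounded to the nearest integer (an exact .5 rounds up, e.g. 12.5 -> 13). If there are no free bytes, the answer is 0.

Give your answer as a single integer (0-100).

Answer: 29

Derivation:
Op 1: a = malloc(4) -> a = 0; heap: [0-3 ALLOC][4-55 FREE]
Op 2: b = malloc(11) -> b = 4; heap: [0-3 ALLOC][4-14 ALLOC][15-55 FREE]
Op 3: c = malloc(5) -> c = 15; heap: [0-3 ALLOC][4-14 ALLOC][15-19 ALLOC][20-55 FREE]
Op 4: a = realloc(a, 9) -> a = 20; heap: [0-3 FREE][4-14 ALLOC][15-19 ALLOC][20-28 ALLOC][29-55 FREE]
Op 5: free(a) -> (freed a); heap: [0-3 FREE][4-14 ALLOC][15-19 ALLOC][20-55 FREE]
Op 6: free(b) -> (freed b); heap: [0-14 FREE][15-19 ALLOC][20-55 FREE]
Free blocks: [15 36] total_free=51 largest=36 -> 100*(51-36)/51 = 1500/51 ≈ 29.412 -> rounds to 29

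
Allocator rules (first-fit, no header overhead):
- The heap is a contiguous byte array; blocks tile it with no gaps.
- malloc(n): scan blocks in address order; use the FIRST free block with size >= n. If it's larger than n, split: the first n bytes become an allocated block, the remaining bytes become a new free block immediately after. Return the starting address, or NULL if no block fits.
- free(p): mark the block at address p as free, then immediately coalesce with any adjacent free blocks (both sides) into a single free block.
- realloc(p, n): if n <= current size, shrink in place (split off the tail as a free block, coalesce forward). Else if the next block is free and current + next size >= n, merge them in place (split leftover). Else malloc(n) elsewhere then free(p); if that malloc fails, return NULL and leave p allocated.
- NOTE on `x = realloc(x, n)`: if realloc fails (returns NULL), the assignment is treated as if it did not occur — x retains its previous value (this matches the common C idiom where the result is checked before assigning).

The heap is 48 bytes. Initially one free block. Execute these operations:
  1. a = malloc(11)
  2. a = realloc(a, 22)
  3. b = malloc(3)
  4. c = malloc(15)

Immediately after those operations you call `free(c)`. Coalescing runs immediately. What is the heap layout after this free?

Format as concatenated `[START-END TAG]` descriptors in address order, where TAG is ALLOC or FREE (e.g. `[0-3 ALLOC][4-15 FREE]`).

Answer: [0-21 ALLOC][22-24 ALLOC][25-47 FREE]

Derivation:
Op 1: a = malloc(11) -> a = 0; heap: [0-10 ALLOC][11-47 FREE]
Op 2: a = realloc(a, 22) -> a = 0; heap: [0-21 ALLOC][22-47 FREE]
Op 3: b = malloc(3) -> b = 22; heap: [0-21 ALLOC][22-24 ALLOC][25-47 FREE]
Op 4: c = malloc(15) -> c = 25; heap: [0-21 ALLOC][22-24 ALLOC][25-39 ALLOC][40-47 FREE]
free(c): c = 25 -> block [25-39 ALLOC]; mark free, coalesce with adjacent free neighbors -> [0-21 ALLOC][22-24 ALLOC][25-47 FREE]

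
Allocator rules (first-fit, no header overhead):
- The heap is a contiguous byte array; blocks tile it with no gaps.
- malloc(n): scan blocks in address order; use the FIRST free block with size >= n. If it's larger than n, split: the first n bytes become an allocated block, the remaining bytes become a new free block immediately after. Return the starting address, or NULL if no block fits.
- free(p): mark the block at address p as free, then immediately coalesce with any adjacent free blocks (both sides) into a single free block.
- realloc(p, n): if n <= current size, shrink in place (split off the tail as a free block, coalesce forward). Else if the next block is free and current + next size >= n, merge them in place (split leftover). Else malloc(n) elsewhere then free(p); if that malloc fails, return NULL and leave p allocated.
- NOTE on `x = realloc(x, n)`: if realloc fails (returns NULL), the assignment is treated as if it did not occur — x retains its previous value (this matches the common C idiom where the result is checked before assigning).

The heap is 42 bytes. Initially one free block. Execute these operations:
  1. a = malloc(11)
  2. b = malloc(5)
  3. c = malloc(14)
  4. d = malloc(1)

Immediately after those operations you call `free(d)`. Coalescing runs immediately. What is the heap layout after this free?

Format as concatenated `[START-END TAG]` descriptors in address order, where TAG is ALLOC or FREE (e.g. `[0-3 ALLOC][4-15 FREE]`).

Op 1: a = malloc(11) -> a = 0; heap: [0-10 ALLOC][11-41 FREE]
Op 2: b = malloc(5) -> b = 11; heap: [0-10 ALLOC][11-15 ALLOC][16-41 FREE]
Op 3: c = malloc(14) -> c = 16; heap: [0-10 ALLOC][11-15 ALLOC][16-29 ALLOC][30-41 FREE]
Op 4: d = malloc(1) -> d = 30; heap: [0-10 ALLOC][11-15 ALLOC][16-29 ALLOC][30-30 ALLOC][31-41 FREE]
free(d): d = 30 -> block [30-30 ALLOC]; mark free, coalesce with adjacent free neighbors -> [0-10 ALLOC][11-15 ALLOC][16-29 ALLOC][30-41 FREE]

Answer: [0-10 ALLOC][11-15 ALLOC][16-29 ALLOC][30-41 FREE]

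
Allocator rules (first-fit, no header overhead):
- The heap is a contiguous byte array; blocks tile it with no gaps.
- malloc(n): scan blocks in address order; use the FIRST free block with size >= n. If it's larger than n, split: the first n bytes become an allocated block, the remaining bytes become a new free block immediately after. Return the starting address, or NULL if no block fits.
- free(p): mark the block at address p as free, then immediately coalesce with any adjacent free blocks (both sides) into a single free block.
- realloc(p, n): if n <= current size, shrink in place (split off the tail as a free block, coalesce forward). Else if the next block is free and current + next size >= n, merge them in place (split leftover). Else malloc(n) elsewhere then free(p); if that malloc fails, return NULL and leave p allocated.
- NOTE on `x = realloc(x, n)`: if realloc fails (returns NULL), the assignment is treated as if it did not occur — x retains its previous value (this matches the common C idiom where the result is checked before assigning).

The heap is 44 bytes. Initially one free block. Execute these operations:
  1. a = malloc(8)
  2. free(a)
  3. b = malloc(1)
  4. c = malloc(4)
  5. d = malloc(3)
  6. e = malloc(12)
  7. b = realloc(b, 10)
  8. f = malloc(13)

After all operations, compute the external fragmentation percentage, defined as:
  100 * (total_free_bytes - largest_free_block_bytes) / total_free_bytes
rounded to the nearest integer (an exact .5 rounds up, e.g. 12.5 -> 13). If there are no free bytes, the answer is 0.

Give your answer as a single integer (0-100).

Answer: 50

Derivation:
Op 1: a = malloc(8) -> a = 0; heap: [0-7 ALLOC][8-43 FREE]
Op 2: free(a) -> (freed a); heap: [0-43 FREE]
Op 3: b = malloc(1) -> b = 0; heap: [0-0 ALLOC][1-43 FREE]
Op 4: c = malloc(4) -> c = 1; heap: [0-0 ALLOC][1-4 ALLOC][5-43 FREE]
Op 5: d = malloc(3) -> d = 5; heap: [0-0 ALLOC][1-4 ALLOC][5-7 ALLOC][8-43 FREE]
Op 6: e = malloc(12) -> e = 8; heap: [0-0 ALLOC][1-4 ALLOC][5-7 ALLOC][8-19 ALLOC][20-43 FREE]
Op 7: b = realloc(b, 10) -> b = 20; heap: [0-0 FREE][1-4 ALLOC][5-7 ALLOC][8-19 ALLOC][20-29 ALLOC][30-43 FREE]
Op 8: f = malloc(13) -> f = 30; heap: [0-0 FREE][1-4 ALLOC][5-7 ALLOC][8-19 ALLOC][20-29 ALLOC][30-42 ALLOC][43-43 FREE]
Free blocks: [1 1] total_free=2 largest=1 -> 100*(2-1)/2 = 100/2 = 50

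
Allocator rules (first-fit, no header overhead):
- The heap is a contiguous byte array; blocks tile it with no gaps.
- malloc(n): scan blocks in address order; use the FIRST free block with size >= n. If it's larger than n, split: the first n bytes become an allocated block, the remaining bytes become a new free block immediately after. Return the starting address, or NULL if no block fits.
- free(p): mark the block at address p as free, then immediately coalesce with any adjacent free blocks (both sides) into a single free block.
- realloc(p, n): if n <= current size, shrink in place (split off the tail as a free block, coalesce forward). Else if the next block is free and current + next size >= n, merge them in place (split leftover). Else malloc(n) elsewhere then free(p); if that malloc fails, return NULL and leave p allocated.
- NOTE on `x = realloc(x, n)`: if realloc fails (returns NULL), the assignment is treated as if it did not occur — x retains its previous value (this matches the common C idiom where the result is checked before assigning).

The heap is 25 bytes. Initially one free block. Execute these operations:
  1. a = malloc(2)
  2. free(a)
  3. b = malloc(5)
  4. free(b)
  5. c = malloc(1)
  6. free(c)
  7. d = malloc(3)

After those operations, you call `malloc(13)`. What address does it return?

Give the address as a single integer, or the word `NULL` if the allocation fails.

Op 1: a = malloc(2) -> a = 0; heap: [0-1 ALLOC][2-24 FREE]
Op 2: free(a) -> (freed a); heap: [0-24 FREE]
Op 3: b = malloc(5) -> b = 0; heap: [0-4 ALLOC][5-24 FREE]
Op 4: free(b) -> (freed b); heap: [0-24 FREE]
Op 5: c = malloc(1) -> c = 0; heap: [0-0 ALLOC][1-24 FREE]
Op 6: free(c) -> (freed c); heap: [0-24 FREE]
Op 7: d = malloc(3) -> d = 0; heap: [0-2 ALLOC][3-24 FREE]
malloc(13): first-fit scan over [0-2 ALLOC][3-24 FREE] -> 3

Answer: 3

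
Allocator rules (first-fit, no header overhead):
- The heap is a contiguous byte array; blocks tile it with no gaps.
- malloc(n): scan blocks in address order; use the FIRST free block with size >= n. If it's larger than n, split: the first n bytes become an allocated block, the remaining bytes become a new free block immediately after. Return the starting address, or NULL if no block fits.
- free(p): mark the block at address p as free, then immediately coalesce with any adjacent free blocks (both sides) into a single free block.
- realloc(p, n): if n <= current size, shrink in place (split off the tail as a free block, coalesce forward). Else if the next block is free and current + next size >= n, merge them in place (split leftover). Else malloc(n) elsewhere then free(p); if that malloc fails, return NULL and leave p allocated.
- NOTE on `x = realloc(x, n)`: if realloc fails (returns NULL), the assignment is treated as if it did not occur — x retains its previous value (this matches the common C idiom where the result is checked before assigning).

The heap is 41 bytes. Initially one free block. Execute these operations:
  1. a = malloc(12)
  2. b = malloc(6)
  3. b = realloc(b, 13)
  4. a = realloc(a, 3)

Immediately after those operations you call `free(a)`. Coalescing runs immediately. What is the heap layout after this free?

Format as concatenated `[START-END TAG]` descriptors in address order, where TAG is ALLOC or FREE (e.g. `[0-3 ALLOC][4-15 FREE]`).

Answer: [0-11 FREE][12-24 ALLOC][25-40 FREE]

Derivation:
Op 1: a = malloc(12) -> a = 0; heap: [0-11 ALLOC][12-40 FREE]
Op 2: b = malloc(6) -> b = 12; heap: [0-11 ALLOC][12-17 ALLOC][18-40 FREE]
Op 3: b = realloc(b, 13) -> b = 12; heap: [0-11 ALLOC][12-24 ALLOC][25-40 FREE]
Op 4: a = realloc(a, 3) -> a = 0; heap: [0-2 ALLOC][3-11 FREE][12-24 ALLOC][25-40 FREE]
free(a): a = 0 -> block [0-2 ALLOC]; mark free, coalesce with adjacent free neighbors -> [0-11 FREE][12-24 ALLOC][25-40 FREE]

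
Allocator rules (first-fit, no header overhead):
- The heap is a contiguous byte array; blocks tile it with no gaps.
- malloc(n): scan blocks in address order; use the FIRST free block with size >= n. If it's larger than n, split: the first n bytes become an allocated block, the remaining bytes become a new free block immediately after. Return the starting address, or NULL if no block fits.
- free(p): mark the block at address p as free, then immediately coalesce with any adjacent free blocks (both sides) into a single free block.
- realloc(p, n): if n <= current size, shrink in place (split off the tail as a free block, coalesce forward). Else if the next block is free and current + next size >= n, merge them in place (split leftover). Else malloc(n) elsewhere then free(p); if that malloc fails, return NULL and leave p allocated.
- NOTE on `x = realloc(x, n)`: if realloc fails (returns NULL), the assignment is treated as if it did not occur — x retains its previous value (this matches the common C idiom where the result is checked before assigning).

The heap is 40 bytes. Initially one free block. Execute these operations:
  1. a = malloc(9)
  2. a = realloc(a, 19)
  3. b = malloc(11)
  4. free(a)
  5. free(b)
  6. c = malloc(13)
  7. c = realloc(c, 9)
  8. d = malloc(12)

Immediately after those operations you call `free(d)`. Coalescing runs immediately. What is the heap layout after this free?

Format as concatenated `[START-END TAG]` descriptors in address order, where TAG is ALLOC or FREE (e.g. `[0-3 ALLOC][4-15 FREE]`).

Answer: [0-8 ALLOC][9-39 FREE]

Derivation:
Op 1: a = malloc(9) -> a = 0; heap: [0-8 ALLOC][9-39 FREE]
Op 2: a = realloc(a, 19) -> a = 0; heap: [0-18 ALLOC][19-39 FREE]
Op 3: b = malloc(11) -> b = 19; heap: [0-18 ALLOC][19-29 ALLOC][30-39 FREE]
Op 4: free(a) -> (freed a); heap: [0-18 FREE][19-29 ALLOC][30-39 FREE]
Op 5: free(b) -> (freed b); heap: [0-39 FREE]
Op 6: c = malloc(13) -> c = 0; heap: [0-12 ALLOC][13-39 FREE]
Op 7: c = realloc(c, 9) -> c = 0; heap: [0-8 ALLOC][9-39 FREE]
Op 8: d = malloc(12) -> d = 9; heap: [0-8 ALLOC][9-20 ALLOC][21-39 FREE]
free(d): d = 9 -> block [9-20 ALLOC]; mark free, coalesce with adjacent free neighbors -> [0-8 ALLOC][9-39 FREE]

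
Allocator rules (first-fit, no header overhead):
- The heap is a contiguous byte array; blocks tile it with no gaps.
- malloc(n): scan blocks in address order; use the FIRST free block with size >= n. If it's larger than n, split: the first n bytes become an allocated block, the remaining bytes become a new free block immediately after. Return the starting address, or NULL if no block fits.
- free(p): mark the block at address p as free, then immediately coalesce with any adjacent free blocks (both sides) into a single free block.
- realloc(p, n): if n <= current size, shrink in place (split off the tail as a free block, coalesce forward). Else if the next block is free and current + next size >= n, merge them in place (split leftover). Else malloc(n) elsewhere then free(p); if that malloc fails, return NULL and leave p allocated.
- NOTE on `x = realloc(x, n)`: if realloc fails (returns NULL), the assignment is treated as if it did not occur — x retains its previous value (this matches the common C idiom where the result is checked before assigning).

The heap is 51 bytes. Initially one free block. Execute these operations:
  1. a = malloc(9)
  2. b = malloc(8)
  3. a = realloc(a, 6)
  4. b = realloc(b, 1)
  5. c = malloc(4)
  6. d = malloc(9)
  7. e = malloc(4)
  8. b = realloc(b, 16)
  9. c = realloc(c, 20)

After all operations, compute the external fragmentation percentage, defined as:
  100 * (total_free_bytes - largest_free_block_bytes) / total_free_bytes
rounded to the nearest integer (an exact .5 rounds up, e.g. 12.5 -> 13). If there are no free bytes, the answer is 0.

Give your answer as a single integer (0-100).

Answer: 33

Derivation:
Op 1: a = malloc(9) -> a = 0; heap: [0-8 ALLOC][9-50 FREE]
Op 2: b = malloc(8) -> b = 9; heap: [0-8 ALLOC][9-16 ALLOC][17-50 FREE]
Op 3: a = realloc(a, 6) -> a = 0; heap: [0-5 ALLOC][6-8 FREE][9-16 ALLOC][17-50 FREE]
Op 4: b = realloc(b, 1) -> b = 9; heap: [0-5 ALLOC][6-8 FREE][9-9 ALLOC][10-50 FREE]
Op 5: c = malloc(4) -> c = 10; heap: [0-5 ALLOC][6-8 FREE][9-9 ALLOC][10-13 ALLOC][14-50 FREE]
Op 6: d = malloc(9) -> d = 14; heap: [0-5 ALLOC][6-8 FREE][9-9 ALLOC][10-13 ALLOC][14-22 ALLOC][23-50 FREE]
Op 7: e = malloc(4) -> e = 23; heap: [0-5 ALLOC][6-8 FREE][9-9 ALLOC][10-13 ALLOC][14-22 ALLOC][23-26 ALLOC][27-50 FREE]
Op 8: b = realloc(b, 16) -> b = 27; heap: [0-5 ALLOC][6-9 FREE][10-13 ALLOC][14-22 ALLOC][23-26 ALLOC][27-42 ALLOC][43-50 FREE]
Op 9: c = realloc(c, 20) -> NULL (c unchanged); heap: [0-5 ALLOC][6-9 FREE][10-13 ALLOC][14-22 ALLOC][23-26 ALLOC][27-42 ALLOC][43-50 FREE]
Free blocks: [4 8] total_free=12 largest=8 -> 100*(12-8)/12 = 400/12 ≈ 33.333 -> rounds to 33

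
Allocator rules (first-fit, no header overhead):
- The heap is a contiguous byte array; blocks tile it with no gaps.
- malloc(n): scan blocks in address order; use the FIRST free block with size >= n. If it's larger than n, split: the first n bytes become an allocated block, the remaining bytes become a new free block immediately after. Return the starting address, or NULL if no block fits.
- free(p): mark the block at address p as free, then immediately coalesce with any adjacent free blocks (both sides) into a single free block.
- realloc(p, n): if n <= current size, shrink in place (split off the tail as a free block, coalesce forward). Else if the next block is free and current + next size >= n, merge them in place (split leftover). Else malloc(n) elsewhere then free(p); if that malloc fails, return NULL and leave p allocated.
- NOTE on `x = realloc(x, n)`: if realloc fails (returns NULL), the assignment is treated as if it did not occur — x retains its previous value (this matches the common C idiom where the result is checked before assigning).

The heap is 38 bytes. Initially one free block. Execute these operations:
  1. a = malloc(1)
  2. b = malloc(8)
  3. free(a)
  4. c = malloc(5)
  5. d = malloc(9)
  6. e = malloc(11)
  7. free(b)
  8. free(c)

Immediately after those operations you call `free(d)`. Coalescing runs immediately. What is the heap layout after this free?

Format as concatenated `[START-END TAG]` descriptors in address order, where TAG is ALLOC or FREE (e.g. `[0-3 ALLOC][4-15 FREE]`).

Answer: [0-22 FREE][23-33 ALLOC][34-37 FREE]

Derivation:
Op 1: a = malloc(1) -> a = 0; heap: [0-0 ALLOC][1-37 FREE]
Op 2: b = malloc(8) -> b = 1; heap: [0-0 ALLOC][1-8 ALLOC][9-37 FREE]
Op 3: free(a) -> (freed a); heap: [0-0 FREE][1-8 ALLOC][9-37 FREE]
Op 4: c = malloc(5) -> c = 9; heap: [0-0 FREE][1-8 ALLOC][9-13 ALLOC][14-37 FREE]
Op 5: d = malloc(9) -> d = 14; heap: [0-0 FREE][1-8 ALLOC][9-13 ALLOC][14-22 ALLOC][23-37 FREE]
Op 6: e = malloc(11) -> e = 23; heap: [0-0 FREE][1-8 ALLOC][9-13 ALLOC][14-22 ALLOC][23-33 ALLOC][34-37 FREE]
Op 7: free(b) -> (freed b); heap: [0-8 FREE][9-13 ALLOC][14-22 ALLOC][23-33 ALLOC][34-37 FREE]
Op 8: free(c) -> (freed c); heap: [0-13 FREE][14-22 ALLOC][23-33 ALLOC][34-37 FREE]
free(d): d = 14 -> block [14-22 ALLOC]; mark free, coalesce with adjacent free neighbors -> [0-22 FREE][23-33 ALLOC][34-37 FREE]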